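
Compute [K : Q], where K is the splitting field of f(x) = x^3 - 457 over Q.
[K : Q] = 6

The roots of x^3 - 457 are ∛457, ω∛457, ω^2∛457 where ω = e^(2πi/3) is a primitive cube root of unity, so K = Q(∛457, ω). Now [Q(∛457):Q] = 3 (since 457 is not a perfect cube, x^3 - 457 is irreducible) and [Q(ω):Q] = 2. Both 2 and 3 divide [K:Q], and [K:Q] ≤ 3·2 = 6, so [K:Q] = 6. (Equivalently: Q(∛457) ⊂ R but ω ∉ R, so [K : Q(∛457)] = 2.)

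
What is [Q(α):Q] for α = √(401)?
[Q(α):Q] = 2

[Q(α):Q] equals the degree of the minimal polynomial of α. Here α^2 = 401 and x^2 - 401 is irreducible (d = 401 is squarefree, ≠ 1, hence not a square), so deg(m_α) = 2. Thus [Q(α):Q] = 2.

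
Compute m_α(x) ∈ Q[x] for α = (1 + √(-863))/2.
m_α(x) = x^2 - x + 216

From 2α - 1 = √(-863), squaring gives (2α - 1)^2 = -863, i.e. 4α^2 - 4α + 1 = -863, so α^2 - α + (1 + 863)/4 = 0. Since -863 ≡ 1 (mod 4), (1 + 863)/4 = 216 ∈ Z. The polynomial x^2 - x + 216 has discriminant 1 - 4·(216) = -863, which is not a perfect square in Q (d = -863 is squarefree and ≠ 1), so x^2 - x + 216 is irreducible over Q. It is the minimal polynomial of α.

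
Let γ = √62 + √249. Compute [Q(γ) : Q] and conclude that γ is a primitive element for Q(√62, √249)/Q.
[Q(γ) : Q] = 4 (equivalently, Q(γ) = Q(√62, √249))

Obviously Q(γ) ⊆ Q(√62, √249), and [Q(√62, √249):Q] = 4 (since 62, 249 are distinct squarefree integers > 1 with 15438 not a perfect square). To show equality we compute the minimal polynomial of γ. From γ = √62 + √249: γ^2 = 62 + 2√(15438) + 249 = 311 + 2√(15438), so γ^2 - 311 = 2√(15438); squaring, (γ^2 - 311)^2 = 4·15438, i.e. γ^4 - 622γ^2 + 96721 - 61752 = 0, i.e. γ^4 - 622γ^2 + 34969 = 0. So γ is a root of x^4 - 622x^2 + 34969. This polynomial is irreducible over Q: it has no rational root (each ±√62 ± √249 is irrational), and any factorization into two quadratics over Q would force √(15438) ∈ Q (pairing opposite roots) or √62, √249 ∈ Q (other pairings), all impossible. Hence [Q(γ):Q] = 4 = [Q(√62, √249):Q], so Q(γ) = Q(√62, √249).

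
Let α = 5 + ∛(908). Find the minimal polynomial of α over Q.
m_α(x) = x^3 - 15x^2 + 75x - 1033

Set β = α - 5 = ∛(908), so β^3 = 908. Then (α - 5)^3 - 908 = 0, i.e. α is a root of g(x) = (x - 5)^3 - 908 = x^3 - 15x^2 + 75x - 1033. Since g(x) = h(x - 5) where h(x) = x^3 - 908, and h is irreducible over Q (because 908 is not a perfect cube, so h has no rational root, and a monic cubic with no rational root is irreducible), g is also irreducible (irreducibility is preserved under the substitution x → x - 5). Hence m_α(x) = x^3 - 15x^2 + 75x - 1033.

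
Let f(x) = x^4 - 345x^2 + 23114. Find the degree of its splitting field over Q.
[K : Q] = 4

Solving the quadratic in x^2: x^2 = (345 ± √(345^2 - 4·23114))/2 = (345 ± √26569)/2 = (345 ± 163)/2, giving x^2 = 91 or x^2 = 254. So f(x) = (x^2 - 91)(x^2 - 254) and the roots of f are ±√91, ±√254. Hence the splitting field is K = Q(√91, √254). Since 91 and 254 are distinct squarefree integers > 1, their product 23114 is not a perfect square, so √254 ∉ Q(√91). By the tower law [K:Q] = [Q(√91,√254):Q(√91)] · [Q(√91):Q] = 2 · 2 = 4.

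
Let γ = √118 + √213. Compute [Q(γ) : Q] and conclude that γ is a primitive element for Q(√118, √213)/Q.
[Q(γ) : Q] = 4 (equivalently, Q(γ) = Q(√118, √213))

Obviously Q(γ) ⊆ Q(√118, √213), and [Q(√118, √213):Q] = 4 (since 118, 213 are distinct squarefree integers > 1 with 25134 not a perfect square). To show equality we compute the minimal polynomial of γ. From γ = √118 + √213: γ^2 = 118 + 2√(25134) + 213 = 331 + 2√(25134), so γ^2 - 331 = 2√(25134); squaring, (γ^2 - 331)^2 = 4·25134, i.e. γ^4 - 662γ^2 + 109561 - 100536 = 0, i.e. γ^4 - 662γ^2 + 9025 = 0. So γ is a root of x^4 - 662x^2 + 9025. This polynomial is irreducible over Q: it has no rational root (each ±√118 ± √213 is irrational), and any factorization into two quadratics over Q would force √(25134) ∈ Q (pairing opposite roots) or √118, √213 ∈ Q (other pairings), all impossible. Hence [Q(γ):Q] = 4 = [Q(√118, √213):Q], so Q(γ) = Q(√118, √213).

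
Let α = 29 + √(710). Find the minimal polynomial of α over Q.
m_α(x) = x^2 - 58x + 131

From α - 29 = √(710), squaring gives (α - 29)^2 = 710, i.e. α^2 - 58α + 841 = 710, so α^2 - 58α + 131 = 0. The discriminant of x^2 - 58x + 131 is (-58)^2 - 4·(131) = 3364 - 524 = 2840, and 4·(710) is not a perfect square in Q since 710 is squarefree and ≠ 1. Hence x^2 - 58x + 131 is irreducible over Q and is the minimal polynomial of α.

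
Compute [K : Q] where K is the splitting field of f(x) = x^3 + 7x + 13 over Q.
[K : Q] = 6

By the rational root test, any rational root of the monic integer polynomial f(x) = x^3 + 7x + 13 must be an integer dividing the constant term 13, i.e. one of ±{1, 13}. Evaluating: f(1) = 21, f(-1) = 5, f(13) = 2301, f(-13) = -2275; none is 0, so f has no rational root and is therefore irreducible over Q (a cubic with no linear factor over a field is irreducible). For an irreducible cubic, the Galois group is A_3 or S_3 according as the discriminant disc(f) = -4a^3 - 27b^2 = -4·(7)^3 - 27·(13)^2 = -5935 is or is not a square in Q. Here disc(f) = -5935 is not a perfect square in Q, so the Galois group of f over Q is not contained in A_3 and must be all of S_3. The splitting field has degree |S_3| = 6 over Q, so [K : Q] = 6.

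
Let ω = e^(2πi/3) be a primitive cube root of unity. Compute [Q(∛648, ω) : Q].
[Q(∛648, ω) : Q] = 6

[Q(∛648):Q] = 3 (min poly x^3 - 648, irreducible since 648 is not a perfect cube). [Q(ω):Q] = 2 (min poly x^2 + x + 1). Since Q(∛648) ⊂ R and ω ∉ R, we have ω ∉ Q(∛648), so x^2 + x + 1 remains irreducible over Q(∛648) and [Q(∛648, ω) : Q(∛648)] = 2. By the tower law, [Q(∛648, ω) : Q] = 3 · 2 = 6. (In fact Q(∛648, ω) is the splitting field of x^3 - 648 over Q.)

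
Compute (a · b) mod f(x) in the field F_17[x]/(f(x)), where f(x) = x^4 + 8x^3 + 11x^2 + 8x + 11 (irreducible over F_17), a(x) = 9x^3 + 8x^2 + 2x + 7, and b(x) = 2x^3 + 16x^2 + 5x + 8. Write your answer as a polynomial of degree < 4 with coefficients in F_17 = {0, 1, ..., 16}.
a · b ≡ 10x^3 + 3x^2 + 13x + 12 (mod f(x))

Multiply in F_17[x]: a(x)·b(x) = (9x^3 + 8x^2 + 2x + 7)·(2x^3 + 16x^2 + 5x + 8) = x^6 + 7x^5 + 7x^4 + 5x^3 + 16x^2 + 5. This has degree ≥ 4, so divide by f(x) over F_17: x^6 + 7x^5 + 7x^4 + 5x^3 + 16x^2 + 5 = (x^2 + 16x + 4)·(x^4 + 8x^3 + 11x^2 + 8x + 11) + (10x^3 + 3x^2 + 13x + 12). Hence a·b ≡ 10x^3 + 3x^2 + 13x + 12 (mod f). (F_17[x]/(f) is a field with 17^4 = 83521 elements since f is irreducible of degree 4.)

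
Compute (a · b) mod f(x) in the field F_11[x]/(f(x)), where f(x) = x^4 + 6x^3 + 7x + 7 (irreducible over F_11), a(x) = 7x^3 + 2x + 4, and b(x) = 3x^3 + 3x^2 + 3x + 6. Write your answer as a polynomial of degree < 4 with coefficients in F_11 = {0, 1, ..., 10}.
a · b ≡ 8x^3 + x^2 + 10x + 1 (mod f(x))

Multiply in F_11[x]: a(x)·b(x) = (7x^3 + 2x + 4)·(3x^3 + 3x^2 + 3x + 6) = 10x^6 + 10x^5 + 5x^4 + 5x^3 + 7x^2 + 2x + 2. This has degree ≥ 4, so divide by f(x) over F_11: 10x^6 + 10x^5 + 5x^4 + 5x^3 + 7x^2 + 2x + 2 = (10x^2 + 5x + 8)·(x^4 + 6x^3 + 7x + 7) + (8x^3 + x^2 + 10x + 1). Hence a·b ≡ 8x^3 + x^2 + 10x + 1 (mod f). (F_11[x]/(f) is a field with 11^4 = 14641 elements since f is irreducible of degree 4.)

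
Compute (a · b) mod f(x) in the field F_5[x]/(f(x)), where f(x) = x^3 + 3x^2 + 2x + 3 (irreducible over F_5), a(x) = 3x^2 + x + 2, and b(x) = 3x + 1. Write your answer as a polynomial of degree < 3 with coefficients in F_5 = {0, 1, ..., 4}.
a · b ≡ 4x^2 + 4x (mod f(x))

Multiply in F_5[x]: a(x)·b(x) = (3x^2 + x + 2)·(3x + 1) = 4x^3 + x^2 + 2x + 2. This has degree ≥ 3, so divide by f(x) over F_5: 4x^3 + x^2 + 2x + 2 = (4)·(x^3 + 3x^2 + 2x + 3) + (4x^2 + 4x). Hence a·b ≡ 4x^2 + 4x (mod f). (F_5[x]/(f) is a field with 5^3 = 125 elements since f is irreducible of degree 3.)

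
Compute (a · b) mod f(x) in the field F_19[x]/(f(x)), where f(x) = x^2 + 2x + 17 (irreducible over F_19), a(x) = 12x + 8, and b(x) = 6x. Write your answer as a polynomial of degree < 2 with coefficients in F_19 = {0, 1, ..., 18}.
a · b ≡ 18x + 11 (mod f(x))

Multiply in F_19[x]: a(x)·b(x) = (12x + 8)·(6x) = 15x^2 + 10x. This has degree ≥ 2, so divide by f(x) over F_19: 15x^2 + 10x = (15)·(x^2 + 2x + 17) + (18x + 11). Hence a·b ≡ 18x + 11 (mod f). (F_19[x]/(f) is a field with 19^2 = 361 elements since f is irreducible of degree 2.)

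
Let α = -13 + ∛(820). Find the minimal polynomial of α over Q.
m_α(x) = x^3 + 39x^2 + 507x + 1377

Set β = α + 13 = ∛(820), so β^3 = 820. Then (α + 13)^3 - 820 = 0, i.e. α is a root of g(x) = (x + 13)^3 - 820 = x^3 + 39x^2 + 507x + 1377. Since g(x) = h(x + 13) where h(x) = x^3 - 820, and h is irreducible over Q (because 820 is not a perfect cube, so h has no rational root, and a monic cubic with no rational root is irreducible), g is also irreducible (irreducibility is preserved under the substitution x → x + 13). Hence m_α(x) = x^3 + 39x^2 + 507x + 1377.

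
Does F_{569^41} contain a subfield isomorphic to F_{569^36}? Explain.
No: F_{569^36} is not a subfield of F_{569^41}

F_{p^m} embeds in F_{p^n} iff m | n. Here 36 ∤ 41 (since 41 = 1·36 + 5 with remainder 5 ≠ 0), so F_{569^36} is not a subfield of F_{569^41}. Equivalently: if it were, the tower law would give 36 = [F_{569^36}:F_569] dividing [F_{569^41}:F_569] = 41, contradiction.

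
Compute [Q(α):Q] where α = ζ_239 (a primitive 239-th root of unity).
[Q(α):Q] = 238

The minimal polynomial of ζ_239 over Q is the 239-th cyclotomic polynomial Φ_239(x), which is irreducible over Q and has degree φ(239) = 238. Hence [Q(α):Q] = φ(239) = 238.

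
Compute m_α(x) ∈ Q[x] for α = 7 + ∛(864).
m_α(x) = x^3 - 21x^2 + 147x - 1207

Set β = α - 7 = ∛(864), so β^3 = 864. Then (α - 7)^3 - 864 = 0, i.e. α is a root of g(x) = (x - 7)^3 - 864 = x^3 - 21x^2 + 147x - 1207. Since g(x) = h(x - 7) where h(x) = x^3 - 864, and h is irreducible over Q (because 864 is not a perfect cube, so h has no rational root, and a monic cubic with no rational root is irreducible), g is also irreducible (irreducibility is preserved under the substitution x → x - 7). Hence m_α(x) = x^3 - 21x^2 + 147x - 1207.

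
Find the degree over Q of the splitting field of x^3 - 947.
[K : Q] = 6

The roots of x^3 - 947 are ∛947, ω∛947, ω^2∛947 where ω = e^(2πi/3) is a primitive cube root of unity, so K = Q(∛947, ω). Now [Q(∛947):Q] = 3 (since 947 is not a perfect cube, x^3 - 947 is irreducible) and [Q(ω):Q] = 2. Both 2 and 3 divide [K:Q], and [K:Q] ≤ 3·2 = 6, so [K:Q] = 6. (Equivalently: Q(∛947) ⊂ R but ω ∉ R, so [K : Q(∛947)] = 2.)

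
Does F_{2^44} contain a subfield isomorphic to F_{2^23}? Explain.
No: F_{2^23} is not a subfield of F_{2^44}

F_{p^m} embeds in F_{p^n} iff m | n. Here 23 ∤ 44 (since 44 = 1·23 + 21 with remainder 21 ≠ 0), so F_{2^23} is not a subfield of F_{2^44}. Equivalently: if it were, the tower law would give 23 = [F_{2^23}:F_2] dividing [F_{2^44}:F_2] = 44, contradiction.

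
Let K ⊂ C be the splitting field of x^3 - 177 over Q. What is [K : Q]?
[K : Q] = 6

The roots of x^3 - 177 are ∛177, ω∛177, ω^2∛177 where ω = e^(2πi/3) is a primitive cube root of unity, so K = Q(∛177, ω). Now [Q(∛177):Q] = 3 (since 177 is not a perfect cube, x^3 - 177 is irreducible) and [Q(ω):Q] = 2. Both 2 and 3 divide [K:Q], and [K:Q] ≤ 3·2 = 6, so [K:Q] = 6. (Equivalently: Q(∛177) ⊂ R but ω ∉ R, so [K : Q(∛177)] = 2.)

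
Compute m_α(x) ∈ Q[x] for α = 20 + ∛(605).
m_α(x) = x^3 - 60x^2 + 1200x - 8605

Set β = α - 20 = ∛(605), so β^3 = 605. Then (α - 20)^3 - 605 = 0, i.e. α is a root of g(x) = (x - 20)^3 - 605 = x^3 - 60x^2 + 1200x - 8605. Since g(x) = h(x - 20) where h(x) = x^3 - 605, and h is irreducible over Q (because 605 is not a perfect cube, so h has no rational root, and a monic cubic with no rational root is irreducible), g is also irreducible (irreducibility is preserved under the substitution x → x - 20). Hence m_α(x) = x^3 - 60x^2 + 1200x - 8605.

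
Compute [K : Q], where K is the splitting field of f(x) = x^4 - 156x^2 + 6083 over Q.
[K : Q] = 4

Solving the quadratic in x^2: x^2 = (156 ± √(156^2 - 4·6083))/2 = (156 ± √4)/2 = (156 ± 2)/2, giving x^2 = 79 or x^2 = 77. So f(x) = (x^2 - 79)(x^2 - 77) and the roots of f are ±√79, ±√77. Hence the splitting field is K = Q(√79, √77). Since 79 and 77 are distinct squarefree integers > 1, their product 6083 is not a perfect square, so √77 ∉ Q(√79). By the tower law [K:Q] = [Q(√79,√77):Q(√79)] · [Q(√79):Q] = 2 · 2 = 4.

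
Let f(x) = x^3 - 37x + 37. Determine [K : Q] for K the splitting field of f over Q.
[K : Q] = 3

By the rational root test, any rational root of the monic integer polynomial f(x) = x^3 - 37x + 37 must be an integer dividing the constant term 37, i.e. one of ±{1, 37}. Evaluating: f(1) = 1, f(-1) = 73, f(37) = 49321, f(-37) = -49247; none is 0, so f has no rational root and is therefore irreducible over Q (a cubic with no linear factor over a field is irreducible). For an irreducible cubic, the Galois group is A_3 or S_3 according as the discriminant disc(f) = -4a^3 - 27b^2 = -4·(-37)^3 - 27·(37)^2 = 165649 is or is not a square in Q. Here disc(f) = 165649 = 407^2 is a perfect square in Q, so the Galois group of f over Q is contained in A_3, hence equals A_3 (cyclic of order 3). The splitting field has degree |A_3| = 3 over Q, so [K : Q] = 3.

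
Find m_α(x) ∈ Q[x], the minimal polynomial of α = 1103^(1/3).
m_α(x) = x^3 - 1103

α satisfies α^3 = 1103, so x^3 - 1103 annihilates α. By the rational root test, a rational root p/q (in lowest terms) of x^3 - 1103 would satisfy p^3 = 1103 q^3, forcing q = 1 and p^3 = 1103; but 1103 is not a perfect cube, contradiction. A monic cubic over Q with no rational root is irreducible (any nontrivial factorization would include a linear factor). Hence x^3 - 1103 is the minimal polynomial of α, and in particular [Q(α):Q] = 3.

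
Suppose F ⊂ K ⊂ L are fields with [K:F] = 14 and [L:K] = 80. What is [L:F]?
[L:F] = 1120

The tower law says that for any tower of field extensions F ⊂ K ⊂ L with finite degrees, [L:F] = [L:K] · [K:F]. Here this gives [L:F] = 80 · 14 = 1120.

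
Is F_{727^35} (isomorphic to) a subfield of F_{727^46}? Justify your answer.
No: F_{727^35} is not a subfield of F_{727^46}

F_{p^m} embeds in F_{p^n} iff m | n. Here 35 ∤ 46 (since 46 = 1·35 + 11 with remainder 11 ≠ 0), so F_{727^35} is not a subfield of F_{727^46}. Equivalently: if it were, the tower law would give 35 = [F_{727^35}:F_727] dividing [F_{727^46}:F_727] = 46, contradiction.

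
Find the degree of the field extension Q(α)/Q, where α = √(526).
[Q(α):Q] = 2

[Q(α):Q] equals the degree of the minimal polynomial of α. Here α^2 = 526 and x^2 - 526 is irreducible (d = 526 is squarefree, ≠ 1, hence not a square), so deg(m_α) = 2. Thus [Q(α):Q] = 2.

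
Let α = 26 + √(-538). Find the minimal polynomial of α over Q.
m_α(x) = x^2 - 52x + 1214

From α - 26 = √(-538), squaring gives (α - 26)^2 = -538, i.e. α^2 - 52α + 676 = -538, so α^2 - 52α + 1214 = 0. The discriminant of x^2 - 52x + 1214 is (-52)^2 - 4·(1214) = 2704 - 4856 = -2152, and 4·(-538) is not a perfect square in Q since -538 is squarefree and ≠ 1. Hence x^2 - 52x + 1214 is irreducible over Q and is the minimal polynomial of α.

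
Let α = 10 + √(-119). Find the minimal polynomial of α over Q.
m_α(x) = x^2 - 20x + 219

From α - 10 = √(-119), squaring gives (α - 10)^2 = -119, i.e. α^2 - 20α + 100 = -119, so α^2 - 20α + 219 = 0. The discriminant of x^2 - 20x + 219 is (-20)^2 - 4·(219) = 400 - 876 = -476, and 4·(-119) is not a perfect square in Q since -119 is squarefree and ≠ 1. Hence x^2 - 20x + 219 is irreducible over Q and is the minimal polynomial of α.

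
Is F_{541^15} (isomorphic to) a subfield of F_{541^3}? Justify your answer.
No: F_{541^15} is not a subfield of F_{541^3}

F_{p^m} embeds in F_{p^n} iff m | n. Here 15 ∤ 3 (since 3 = 0·15 + 3 with remainder 3 ≠ 0), so F_{541^15} is not a subfield of F_{541^3}. Equivalently: if it were, the tower law would give 15 = [F_{541^15}:F_541] dividing [F_{541^3}:F_541] = 3, contradiction.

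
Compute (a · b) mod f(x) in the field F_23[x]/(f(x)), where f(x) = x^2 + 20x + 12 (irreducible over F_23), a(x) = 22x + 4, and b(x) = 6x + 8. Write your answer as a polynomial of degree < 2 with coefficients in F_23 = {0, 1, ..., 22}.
a · b ≡ 21x + 12 (mod f(x))

Multiply in F_23[x]: a(x)·b(x) = (22x + 4)·(6x + 8) = 17x^2 + 16x + 9. This has degree ≥ 2, so divide by f(x) over F_23: 17x^2 + 16x + 9 = (17)·(x^2 + 20x + 12) + (21x + 12). Hence a·b ≡ 21x + 12 (mod f). (F_23[x]/(f) is a field with 23^2 = 529 elements since f is irreducible of degree 2.)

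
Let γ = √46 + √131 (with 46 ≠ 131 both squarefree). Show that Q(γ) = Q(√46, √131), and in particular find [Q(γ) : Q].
[Q(γ) : Q] = 4 (equivalently, Q(γ) = Q(√46, √131))

Obviously Q(γ) ⊆ Q(√46, √131), and [Q(√46, √131):Q] = 4 (since 46, 131 are distinct squarefree integers > 1 with 6026 not a perfect square). To show equality we compute the minimal polynomial of γ. From γ = √46 + √131: γ^2 = 46 + 2√(6026) + 131 = 177 + 2√(6026), so γ^2 - 177 = 2√(6026); squaring, (γ^2 - 177)^2 = 4·6026, i.e. γ^4 - 354γ^2 + 31329 - 24104 = 0, i.e. γ^4 - 354γ^2 + 7225 = 0. So γ is a root of x^4 - 354x^2 + 7225. This polynomial is irreducible over Q: it has no rational root (each ±√46 ± √131 is irrational), and any factorization into two quadratics over Q would force √(6026) ∈ Q (pairing opposite roots) or √46, √131 ∈ Q (other pairings), all impossible. Hence [Q(γ):Q] = 4 = [Q(√46, √131):Q], so Q(γ) = Q(√46, √131).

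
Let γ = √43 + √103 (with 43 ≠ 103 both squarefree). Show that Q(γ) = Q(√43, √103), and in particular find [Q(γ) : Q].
[Q(γ) : Q] = 4 (equivalently, Q(γ) = Q(√43, √103))

Obviously Q(γ) ⊆ Q(√43, √103), and [Q(√43, √103):Q] = 4 (since 43, 103 are distinct squarefree integers > 1 with 4429 not a perfect square). To show equality we compute the minimal polynomial of γ. From γ = √43 + √103: γ^2 = 43 + 2√(4429) + 103 = 146 + 2√(4429), so γ^2 - 146 = 2√(4429); squaring, (γ^2 - 146)^2 = 4·4429, i.e. γ^4 - 292γ^2 + 21316 - 17716 = 0, i.e. γ^4 - 292γ^2 + 3600 = 0. So γ is a root of x^4 - 292x^2 + 3600. This polynomial is irreducible over Q: it has no rational root (each ±√43 ± √103 is irrational), and any factorization into two quadratics over Q would force √(4429) ∈ Q (pairing opposite roots) or √43, √103 ∈ Q (other pairings), all impossible. Hence [Q(γ):Q] = 4 = [Q(√43, √103):Q], so Q(γ) = Q(√43, √103).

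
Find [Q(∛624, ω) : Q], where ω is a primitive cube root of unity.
[Q(∛624, ω) : Q] = 6

[Q(∛624):Q] = 3 (min poly x^3 - 624, irreducible since 624 is not a perfect cube). [Q(ω):Q] = 2 (min poly x^2 + x + 1). Since Q(∛624) ⊂ R and ω ∉ R, we have ω ∉ Q(∛624), so x^2 + x + 1 remains irreducible over Q(∛624) and [Q(∛624, ω) : Q(∛624)] = 2. By the tower law, [Q(∛624, ω) : Q] = 3 · 2 = 6. (In fact Q(∛624, ω) is the splitting field of x^3 - 624 over Q.)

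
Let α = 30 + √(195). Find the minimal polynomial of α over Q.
m_α(x) = x^2 - 60x + 705

From α - 30 = √(195), squaring gives (α - 30)^2 = 195, i.e. α^2 - 60α + 900 = 195, so α^2 - 60α + 705 = 0. The discriminant of x^2 - 60x + 705 is (-60)^2 - 4·(705) = 3600 - 2820 = 780, and 4·(195) is not a perfect square in Q since 195 is squarefree and ≠ 1. Hence x^2 - 60x + 705 is irreducible over Q and is the minimal polynomial of α.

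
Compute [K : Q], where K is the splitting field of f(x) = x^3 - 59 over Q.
[K : Q] = 6

The roots of x^3 - 59 are ∛59, ω∛59, ω^2∛59 where ω = e^(2πi/3) is a primitive cube root of unity, so K = Q(∛59, ω). Now [Q(∛59):Q] = 3 (since 59 is not a perfect cube, x^3 - 59 is irreducible) and [Q(ω):Q] = 2. Both 2 and 3 divide [K:Q], and [K:Q] ≤ 3·2 = 6, so [K:Q] = 6. (Equivalently: Q(∛59) ⊂ R but ω ∉ R, so [K : Q(∛59)] = 2.)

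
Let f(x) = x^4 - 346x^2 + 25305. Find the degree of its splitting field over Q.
[K : Q] = 4

Solving the quadratic in x^2: x^2 = (346 ± √(346^2 - 4·25305))/2 = (346 ± √18496)/2 = (346 ± 136)/2, giving x^2 = 241 or x^2 = 105. So f(x) = (x^2 - 241)(x^2 - 105) and the roots of f are ±√241, ±√105. Hence the splitting field is K = Q(√241, √105). Since 241 and 105 are distinct squarefree integers > 1, their product 25305 is not a perfect square, so √105 ∉ Q(√241). By the tower law [K:Q] = [Q(√241,√105):Q(√241)] · [Q(√241):Q] = 2 · 2 = 4.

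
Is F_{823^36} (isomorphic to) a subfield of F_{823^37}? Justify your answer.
No: F_{823^36} is not a subfield of F_{823^37}

F_{p^m} embeds in F_{p^n} iff m | n. Here 36 ∤ 37 (since 37 = 1·36 + 1 with remainder 1 ≠ 0), so F_{823^36} is not a subfield of F_{823^37}. Equivalently: if it were, the tower law would give 36 = [F_{823^36}:F_823] dividing [F_{823^37}:F_823] = 37, contradiction.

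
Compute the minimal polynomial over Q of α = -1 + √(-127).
m_α(x) = x^2 + 2x + 128

From α + 1 = √(-127), squaring gives (α + 1)^2 = -127, i.e. α^2 + 2α + 1 = -127, so α^2 + 2α + 128 = 0. The discriminant of x^2 + 2x + 128 is (2)^2 - 4·(128) = 4 - 512 = -508, and 4·(-127) is not a perfect square in Q since -127 is squarefree and ≠ 1. Hence x^2 + 2x + 128 is irreducible over Q and is the minimal polynomial of α.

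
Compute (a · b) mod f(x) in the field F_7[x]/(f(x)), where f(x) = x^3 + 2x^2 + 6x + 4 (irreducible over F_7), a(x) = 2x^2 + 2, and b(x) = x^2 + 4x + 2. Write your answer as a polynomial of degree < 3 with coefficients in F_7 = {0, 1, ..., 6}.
a · b ≡ 4x + 2 (mod f(x))

Multiply in F_7[x]: a(x)·b(x) = (2x^2 + 2)·(x^2 + 4x + 2) = 2x^4 + x^3 + 6x^2 + x + 4. This has degree ≥ 3, so divide by f(x) over F_7: 2x^4 + x^3 + 6x^2 + x + 4 = (2x + 4)·(x^3 + 2x^2 + 6x + 4) + (4x + 2). Hence a·b ≡ 4x + 2 (mod f). (F_7[x]/(f) is a field with 7^3 = 343 elements since f is irreducible of degree 3.)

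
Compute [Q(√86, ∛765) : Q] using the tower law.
[Q(√86, ∛765) : Q] = 6

Let L = Q(√86, ∛765). Since Q(√86) ⊂ L and [Q(√86):Q] = 2, the tower law gives 2 | [L:Q]. Likewise Q(∛765) ⊂ L with [Q(∛765):Q] = 3 (because 765 is not a perfect cube), so 3 | [L:Q]. As gcd(2,3) = 1, [L:Q] is divisible by 6. Conversely L is generated over Q by √86 and ∛765, so [L:Q] ≤ 2·3 = 6. Therefore [Q(√86, ∛765) : Q] = 6.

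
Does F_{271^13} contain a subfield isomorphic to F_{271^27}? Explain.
No: F_{271^27} is not a subfield of F_{271^13}

F_{p^m} embeds in F_{p^n} iff m | n. Here 27 ∤ 13 (since 13 = 0·27 + 13 with remainder 13 ≠ 0), so F_{271^27} is not a subfield of F_{271^13}. Equivalently: if it were, the tower law would give 27 = [F_{271^27}:F_271] dividing [F_{271^13}:F_271] = 13, contradiction.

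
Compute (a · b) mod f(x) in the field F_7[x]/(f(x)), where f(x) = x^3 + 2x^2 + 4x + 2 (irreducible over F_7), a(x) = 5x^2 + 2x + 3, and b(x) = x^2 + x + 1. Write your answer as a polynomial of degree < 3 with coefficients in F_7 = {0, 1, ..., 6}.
a · b ≡ 3x^2 + 2 (mod f(x))

Multiply in F_7[x]: a(x)·b(x) = (5x^2 + 2x + 3)·(x^2 + x + 1) = 5x^4 + 3x^2 + 5x + 3. This has degree ≥ 3, so divide by f(x) over F_7: 5x^4 + 3x^2 + 5x + 3 = (5x + 4)·(x^3 + 2x^2 + 4x + 2) + (3x^2 + 2). Hence a·b ≡ 3x^2 + 2 (mod f). (F_7[x]/(f) is a field with 7^3 = 343 elements since f is irreducible of degree 3.)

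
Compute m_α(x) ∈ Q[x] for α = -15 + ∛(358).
m_α(x) = x^3 + 45x^2 + 675x + 3017

Set β = α + 15 = ∛(358), so β^3 = 358. Then (α + 15)^3 - 358 = 0, i.e. α is a root of g(x) = (x + 15)^3 - 358 = x^3 + 45x^2 + 675x + 3017. Since g(x) = h(x + 15) where h(x) = x^3 - 358, and h is irreducible over Q (because 358 is not a perfect cube, so h has no rational root, and a monic cubic with no rational root is irreducible), g is also irreducible (irreducibility is preserved under the substitution x → x + 15). Hence m_α(x) = x^3 + 45x^2 + 675x + 3017.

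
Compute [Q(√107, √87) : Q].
[Q(√107, √87) : Q] = 4

[Q(√107):Q] = 2 (min poly x^2 - 107, irreducible since 107 is squarefree > 1). For the top step, suppose √87 ∈ Q(√107), say √87 = c + d√107 with c, d ∈ Q. Squaring: 87 = c^2 + 107d^2 + 2cd√107. Since √107 ∉ Q this forces 2cd = 0. If d = 0 then √87 = c ∈ Q, contradicting 87 squarefree > 1. If c = 0 then 87 = 107d^2, so 107·87 = (107d)^2 is a perfect square in Q — but 107·87 = 9309 is not a perfect square (since 107 and 87 are distinct squarefree integers). Contradiction. Hence √87 ∉ Q(√107), so x^2 - 87 stays irreducible over Q(√107) and [Q(√107, √87) : Q(√107)] = 2. By the tower law, [Q(√107, √87) : Q] = 2 · 2 = 4.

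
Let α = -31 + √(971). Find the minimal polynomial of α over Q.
m_α(x) = x^2 + 62x - 10

From α + 31 = √(971), squaring gives (α + 31)^2 = 971, i.e. α^2 + 62α + 961 = 971, so α^2 + 62α - 10 = 0. The discriminant of x^2 + 62x - 10 is (62)^2 - 4·(-10) = 3844 + 40 = 3884, and 4·(971) is not a perfect square in Q since 971 is squarefree and ≠ 1. Hence x^2 + 62x - 10 is irreducible over Q and is the minimal polynomial of α.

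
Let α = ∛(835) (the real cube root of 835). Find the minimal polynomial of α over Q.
m_α(x) = x^3 - 835

α satisfies α^3 = 835, so x^3 - 835 annihilates α. By the rational root test, a rational root p/q (in lowest terms) of x^3 - 835 would satisfy p^3 = 835 q^3, forcing q = 1 and p^3 = 835; but 835 is not a perfect cube, contradiction. A monic cubic over Q with no rational root is irreducible (any nontrivial factorization would include a linear factor). Hence x^3 - 835 is the minimal polynomial of α, and in particular [Q(α):Q] = 3.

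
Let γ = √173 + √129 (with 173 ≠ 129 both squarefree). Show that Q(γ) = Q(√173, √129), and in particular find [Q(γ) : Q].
[Q(γ) : Q] = 4 (equivalently, Q(γ) = Q(√173, √129))

Obviously Q(γ) ⊆ Q(√173, √129), and [Q(√173, √129):Q] = 4 (since 173, 129 are distinct squarefree integers > 1 with 22317 not a perfect square). To show equality we compute the minimal polynomial of γ. From γ = √173 + √129: γ^2 = 173 + 2√(22317) + 129 = 302 + 2√(22317), so γ^2 - 302 = 2√(22317); squaring, (γ^2 - 302)^2 = 4·22317, i.e. γ^4 - 604γ^2 + 91204 - 89268 = 0, i.e. γ^4 - 604γ^2 + 1936 = 0. So γ is a root of x^4 - 604x^2 + 1936. This polynomial is irreducible over Q: it has no rational root (each ±√173 ± √129 is irrational), and any factorization into two quadratics over Q would force √(22317) ∈ Q (pairing opposite roots) or √173, √129 ∈ Q (other pairings), all impossible. Hence [Q(γ):Q] = 4 = [Q(√173, √129):Q], so Q(γ) = Q(√173, √129).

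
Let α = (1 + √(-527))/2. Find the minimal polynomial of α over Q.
m_α(x) = x^2 - x + 132

From 2α - 1 = √(-527), squaring gives (2α - 1)^2 = -527, i.e. 4α^2 - 4α + 1 = -527, so α^2 - α + (1 + 527)/4 = 0. Since -527 ≡ 1 (mod 4), (1 + 527)/4 = 132 ∈ Z. The polynomial x^2 - x + 132 has discriminant 1 - 4·(132) = -527, which is not a perfect square in Q (d = -527 is squarefree and ≠ 1), so x^2 - x + 132 is irreducible over Q. It is the minimal polynomial of α.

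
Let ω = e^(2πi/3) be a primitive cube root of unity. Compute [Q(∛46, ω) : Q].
[Q(∛46, ω) : Q] = 6

[Q(∛46):Q] = 3 (min poly x^3 - 46, irreducible since 46 is not a perfect cube). [Q(ω):Q] = 2 (min poly x^2 + x + 1). Since Q(∛46) ⊂ R and ω ∉ R, we have ω ∉ Q(∛46), so x^2 + x + 1 remains irreducible over Q(∛46) and [Q(∛46, ω) : Q(∛46)] = 2. By the tower law, [Q(∛46, ω) : Q] = 3 · 2 = 6. (In fact Q(∛46, ω) is the splitting field of x^3 - 46 over Q.)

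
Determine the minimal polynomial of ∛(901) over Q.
m_α(x) = x^3 - 901

α satisfies α^3 = 901, so x^3 - 901 annihilates α. By the rational root test, a rational root p/q (in lowest terms) of x^3 - 901 would satisfy p^3 = 901 q^3, forcing q = 1 and p^3 = 901; but 901 is not a perfect cube, contradiction. A monic cubic over Q with no rational root is irreducible (any nontrivial factorization would include a linear factor). Hence x^3 - 901 is the minimal polynomial of α, and in particular [Q(α):Q] = 3.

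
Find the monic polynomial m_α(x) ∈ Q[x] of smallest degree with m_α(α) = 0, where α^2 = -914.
m_α(x) = x^2 + 914

α satisfies α^2 + 914 = 0, so x^2 + 914 annihilates α. Since d = -914 is squarefree and ≠ 1, it is not a perfect square in Q, so x^2 + 914 has no rational root and is therefore irreducible over Q (a degree-2 polynomial over a field is irreducible iff it has no root). Hence m_α(x) = x^2 + 914.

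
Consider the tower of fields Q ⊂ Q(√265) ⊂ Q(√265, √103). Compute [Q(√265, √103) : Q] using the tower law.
[Q(√265, √103) : Q] = 4

[Q(√265):Q] = 2 (min poly x^2 - 265, irreducible since 265 is squarefree > 1). For the top step, suppose √103 ∈ Q(√265), say √103 = c + d√265 with c, d ∈ Q. Squaring: 103 = c^2 + 265d^2 + 2cd√265. Since √265 ∉ Q this forces 2cd = 0. If d = 0 then √103 = c ∈ Q, contradicting 103 squarefree > 1. If c = 0 then 103 = 265d^2, so 265·103 = (265d)^2 is a perfect square in Q — but 265·103 = 27295 is not a perfect square (since 265 and 103 are distinct squarefree integers). Contradiction. Hence √103 ∉ Q(√265), so x^2 - 103 stays irreducible over Q(√265) and [Q(√265, √103) : Q(√265)] = 2. By the tower law, [Q(√265, √103) : Q] = 2 · 2 = 4.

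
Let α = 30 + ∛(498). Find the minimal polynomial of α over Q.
m_α(x) = x^3 - 90x^2 + 2700x - 27498

Set β = α - 30 = ∛(498), so β^3 = 498. Then (α - 30)^3 - 498 = 0, i.e. α is a root of g(x) = (x - 30)^3 - 498 = x^3 - 90x^2 + 2700x - 27498. Since g(x) = h(x - 30) where h(x) = x^3 - 498, and h is irreducible over Q (because 498 is not a perfect cube, so h has no rational root, and a monic cubic with no rational root is irreducible), g is also irreducible (irreducibility is preserved under the substitution x → x - 30). Hence m_α(x) = x^3 - 90x^2 + 2700x - 27498.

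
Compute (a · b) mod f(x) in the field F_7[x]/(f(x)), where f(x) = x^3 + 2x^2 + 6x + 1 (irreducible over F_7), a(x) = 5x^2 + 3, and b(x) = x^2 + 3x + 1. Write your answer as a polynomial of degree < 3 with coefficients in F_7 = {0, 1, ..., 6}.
a · b ≡ 3x^2 + 2x + 5 (mod f(x))

Multiply in F_7[x]: a(x)·b(x) = (5x^2 + 3)·(x^2 + 3x + 1) = 5x^4 + x^3 + x^2 + 2x + 3. This has degree ≥ 3, so divide by f(x) over F_7: 5x^4 + x^3 + x^2 + 2x + 3 = (5x + 5)·(x^3 + 2x^2 + 6x + 1) + (3x^2 + 2x + 5). Hence a·b ≡ 3x^2 + 2x + 5 (mod f). (F_7[x]/(f) is a field with 7^3 = 343 elements since f is irreducible of degree 3.)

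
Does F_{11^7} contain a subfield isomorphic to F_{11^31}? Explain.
No: F_{11^31} is not a subfield of F_{11^7}

F_{p^m} embeds in F_{p^n} iff m | n. Here 31 ∤ 7 (since 7 = 0·31 + 7 with remainder 7 ≠ 0), so F_{11^31} is not a subfield of F_{11^7}. Equivalently: if it were, the tower law would give 31 = [F_{11^31}:F_11] dividing [F_{11^7}:F_11] = 7, contradiction.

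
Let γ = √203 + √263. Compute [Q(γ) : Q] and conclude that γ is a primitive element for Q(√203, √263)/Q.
[Q(γ) : Q] = 4 (equivalently, Q(γ) = Q(√203, √263))

Obviously Q(γ) ⊆ Q(√203, √263), and [Q(√203, √263):Q] = 4 (since 203, 263 are distinct squarefree integers > 1 with 53389 not a perfect square). To show equality we compute the minimal polynomial of γ. From γ = √203 + √263: γ^2 = 203 + 2√(53389) + 263 = 466 + 2√(53389), so γ^2 - 466 = 2√(53389); squaring, (γ^2 - 466)^2 = 4·53389, i.e. γ^4 - 932γ^2 + 217156 - 213556 = 0, i.e. γ^4 - 932γ^2 + 3600 = 0. So γ is a root of x^4 - 932x^2 + 3600. This polynomial is irreducible over Q: it has no rational root (each ±√203 ± √263 is irrational), and any factorization into two quadratics over Q would force √(53389) ∈ Q (pairing opposite roots) or √203, √263 ∈ Q (other pairings), all impossible. Hence [Q(γ):Q] = 4 = [Q(√203, √263):Q], so Q(γ) = Q(√203, √263).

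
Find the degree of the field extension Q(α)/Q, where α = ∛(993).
[Q(α):Q] = 3

The minimal polynomial of α is x^3 - 993, irreducible over Q since 993 is not a perfect cube (so x^3 - 993 has no rational root). Hence [Q(α):Q] = deg(m_α) = 3.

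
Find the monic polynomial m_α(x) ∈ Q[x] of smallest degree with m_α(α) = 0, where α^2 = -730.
m_α(x) = x^2 + 730

α satisfies α^2 + 730 = 0, so x^2 + 730 annihilates α. Since d = -730 is squarefree and ≠ 1, it is not a perfect square in Q, so x^2 + 730 has no rational root and is therefore irreducible over Q (a degree-2 polynomial over a field is irreducible iff it has no root). Hence m_α(x) = x^2 + 730.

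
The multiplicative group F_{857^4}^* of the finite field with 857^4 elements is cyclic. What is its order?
|F_{857^4}^*| = 539415333600

F_{857^4} has 857^4 = 539415333601 elements; its multiplicative group consists of all nonzero elements, so |F_{857^4}^*| = 539415333601 - 1 = 539415333600. (It is cyclic since any finite subgroup of the multiplicative group of a field is cyclic.)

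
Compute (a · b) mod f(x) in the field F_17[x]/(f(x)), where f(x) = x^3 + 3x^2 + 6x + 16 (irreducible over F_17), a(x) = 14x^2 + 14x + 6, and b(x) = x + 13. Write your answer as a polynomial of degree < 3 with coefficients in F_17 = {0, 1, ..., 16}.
a · b ≡ x^2 + 2x + 7 (mod f(x))

Multiply in F_17[x]: a(x)·b(x) = (14x^2 + 14x + 6)·(x + 13) = 14x^3 + 9x^2 + x + 10. This has degree ≥ 3, so divide by f(x) over F_17: 14x^3 + 9x^2 + x + 10 = (14)·(x^3 + 3x^2 + 6x + 16) + (x^2 + 2x + 7). Hence a·b ≡ x^2 + 2x + 7 (mod f). (F_17[x]/(f) is a field with 17^3 = 4913 elements since f is irreducible of degree 3.)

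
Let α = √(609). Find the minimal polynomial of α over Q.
m_α(x) = x^2 - 609

α satisfies α^2 - 609 = 0, so x^2 - 609 annihilates α. Since d = 609 is squarefree and ≠ 1, it is not a perfect square in Q, so x^2 - 609 has no rational root and is therefore irreducible over Q (a degree-2 polynomial over a field is irreducible iff it has no root). Hence m_α(x) = x^2 - 609.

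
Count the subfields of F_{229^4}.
F_{229^4} has 3 subfields

The subfields of F_{p^n} are exactly the fields F_{p^d} for d | n (each is the fixed field of the unique index-d subgroup of Gal(F_{p^n}/F_p) ≅ Z/nZ). The divisors of n = 4 are {1, 2, 4}, giving 3 subfields: F_{229^1}, F_{229^2}, F_{229^4}.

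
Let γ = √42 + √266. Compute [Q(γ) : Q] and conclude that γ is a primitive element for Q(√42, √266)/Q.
[Q(γ) : Q] = 4 (equivalently, Q(γ) = Q(√42, √266))

Obviously Q(γ) ⊆ Q(√42, √266), and [Q(√42, √266):Q] = 4 (since 42, 266 are distinct squarefree integers > 1 with 11172 not a perfect square). To show equality we compute the minimal polynomial of γ. From γ = √42 + √266: γ^2 = 42 + 2√(11172) + 266 = 308 + 2√(11172), so γ^2 - 308 = 2√(11172); squaring, (γ^2 - 308)^2 = 4·11172, i.e. γ^4 - 616γ^2 + 94864 - 44688 = 0, i.e. γ^4 - 616γ^2 + 50176 = 0. So γ is a root of x^4 - 616x^2 + 50176. This polynomial is irreducible over Q: it has no rational root (each ±√42 ± √266 is irrational), and any factorization into two quadratics over Q would force √(11172) ∈ Q (pairing opposite roots) or √42, √266 ∈ Q (other pairings), all impossible. Hence [Q(γ):Q] = 4 = [Q(√42, √266):Q], so Q(γ) = Q(√42, √266).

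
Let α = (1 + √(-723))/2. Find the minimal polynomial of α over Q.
m_α(x) = x^2 - x + 181

From 2α - 1 = √(-723), squaring gives (2α - 1)^2 = -723, i.e. 4α^2 - 4α + 1 = -723, so α^2 - α + (1 + 723)/4 = 0. Since -723 ≡ 1 (mod 4), (1 + 723)/4 = 181 ∈ Z. The polynomial x^2 - x + 181 has discriminant 1 - 4·(181) = -723, which is not a perfect square in Q (d = -723 is squarefree and ≠ 1), so x^2 - x + 181 is irreducible over Q. It is the minimal polynomial of α.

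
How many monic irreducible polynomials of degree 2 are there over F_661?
There are 218130 monic irreducible polynomials of degree 2 over F_661

Each element of F_{661^2} that lies in no proper subfield is a root of exactly one monic irreducible of degree 2 over F_661, and each such polynomial has 2 distinct roots in F_{661^2}. By Möbius inversion the count is N_661(2) = (1/2) Σ_{d|2} μ(2/d) · 661^d = (1/2)(μ(2)·661^1 + μ(1)·661^2) = 436260/2 = 218130.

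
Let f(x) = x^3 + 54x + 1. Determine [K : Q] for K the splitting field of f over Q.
[K : Q] = 6

By the rational root test, any rational root of the monic integer polynomial f(x) = x^3 + 54x + 1 must be an integer dividing the constant term 1, i.e. one of ±{1}. Evaluating: f(1) = 56, f(-1) = -54; none is 0, so f has no rational root and is therefore irreducible over Q (a cubic with no linear factor over a field is irreducible). For an irreducible cubic, the Galois group is A_3 or S_3 according as the discriminant disc(f) = -4a^3 - 27b^2 = -4·(54)^3 - 27·(1)^2 = -629883 is or is not a square in Q. Here disc(f) = -629883 is not a perfect square in Q, so the Galois group of f over Q is not contained in A_3 and must be all of S_3. The splitting field has degree |S_3| = 6 over Q, so [K : Q] = 6.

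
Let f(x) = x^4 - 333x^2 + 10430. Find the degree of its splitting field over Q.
[K : Q] = 4

Solving the quadratic in x^2: x^2 = (333 ± √(333^2 - 4·10430))/2 = (333 ± √69169)/2 = (333 ± 263)/2, giving x^2 = 298 or x^2 = 35. So f(x) = (x^2 - 298)(x^2 - 35) and the roots of f are ±√298, ±√35. Hence the splitting field is K = Q(√298, √35). Since 298 and 35 are distinct squarefree integers > 1, their product 10430 is not a perfect square, so √35 ∉ Q(√298). By the tower law [K:Q] = [Q(√298,√35):Q(√298)] · [Q(√298):Q] = 2 · 2 = 4.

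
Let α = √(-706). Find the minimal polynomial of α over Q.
m_α(x) = x^2 + 706

α satisfies α^2 + 706 = 0, so x^2 + 706 annihilates α. Since d = -706 is squarefree and ≠ 1, it is not a perfect square in Q, so x^2 + 706 has no rational root and is therefore irreducible over Q (a degree-2 polynomial over a field is irreducible iff it has no root). Hence m_α(x) = x^2 + 706.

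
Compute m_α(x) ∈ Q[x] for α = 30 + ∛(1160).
m_α(x) = x^3 - 90x^2 + 2700x - 28160

Set β = α - 30 = ∛(1160), so β^3 = 1160. Then (α - 30)^3 - 1160 = 0, i.e. α is a root of g(x) = (x - 30)^3 - 1160 = x^3 - 90x^2 + 2700x - 28160. Since g(x) = h(x - 30) where h(x) = x^3 - 1160, and h is irreducible over Q (because 1160 is not a perfect cube, so h has no rational root, and a monic cubic with no rational root is irreducible), g is also irreducible (irreducibility is preserved under the substitution x → x - 30). Hence m_α(x) = x^3 - 90x^2 + 2700x - 28160.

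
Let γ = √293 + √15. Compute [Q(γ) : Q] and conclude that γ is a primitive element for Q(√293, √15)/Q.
[Q(γ) : Q] = 4 (equivalently, Q(γ) = Q(√293, √15))

Obviously Q(γ) ⊆ Q(√293, √15), and [Q(√293, √15):Q] = 4 (since 293, 15 are distinct squarefree integers > 1 with 4395 not a perfect square). To show equality we compute the minimal polynomial of γ. From γ = √293 + √15: γ^2 = 293 + 2√(4395) + 15 = 308 + 2√(4395), so γ^2 - 308 = 2√(4395); squaring, (γ^2 - 308)^2 = 4·4395, i.e. γ^4 - 616γ^2 + 94864 - 17580 = 0, i.e. γ^4 - 616γ^2 + 77284 = 0. So γ is a root of x^4 - 616x^2 + 77284. This polynomial is irreducible over Q: it has no rational root (each ±√293 ± √15 is irrational), and any factorization into two quadratics over Q would force √(4395) ∈ Q (pairing opposite roots) or √293, √15 ∈ Q (other pairings), all impossible. Hence [Q(γ):Q] = 4 = [Q(√293, √15):Q], so Q(γ) = Q(√293, √15).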